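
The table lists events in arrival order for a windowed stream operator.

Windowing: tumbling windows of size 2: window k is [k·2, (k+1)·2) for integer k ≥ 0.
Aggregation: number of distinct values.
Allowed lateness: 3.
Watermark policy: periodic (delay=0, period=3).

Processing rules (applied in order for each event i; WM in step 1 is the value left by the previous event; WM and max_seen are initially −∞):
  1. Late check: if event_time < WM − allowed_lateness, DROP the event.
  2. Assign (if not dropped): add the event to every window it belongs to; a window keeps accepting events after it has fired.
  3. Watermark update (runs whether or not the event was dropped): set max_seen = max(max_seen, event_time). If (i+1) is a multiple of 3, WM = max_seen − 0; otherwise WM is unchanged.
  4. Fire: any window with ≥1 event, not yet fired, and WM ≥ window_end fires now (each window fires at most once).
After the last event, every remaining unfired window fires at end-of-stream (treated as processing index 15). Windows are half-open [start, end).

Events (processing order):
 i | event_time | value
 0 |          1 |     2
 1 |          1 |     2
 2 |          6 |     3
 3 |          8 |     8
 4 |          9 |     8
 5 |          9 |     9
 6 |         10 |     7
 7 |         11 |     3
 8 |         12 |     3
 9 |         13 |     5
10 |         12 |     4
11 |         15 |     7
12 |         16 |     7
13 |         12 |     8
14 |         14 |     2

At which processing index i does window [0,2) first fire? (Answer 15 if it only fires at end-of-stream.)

i=0 t=1 v=2: → [0,2); WM=−∞
i=1 t=1 v=2: → [0,2); WM=−∞
i=2 t=6 v=3: → [6,8); WM=6; [0,2) fires=1
i=3 t=8 v=8: → [8,10); WM=6
i=4 t=9 v=8: → [8,10); WM=6
i=5 t=9 v=9: → [8,10); WM=9; [6,8) fires=1
i=6 t=10 v=7: → [10,12); WM=9
i=7 t=11 v=3: → [10,12); WM=9
i=8 t=12 v=3: → [12,14); WM=12; [8,10) fires=2 [10,12) fires=2
i=9 t=13 v=5: → [12,14); WM=12
i=10 t=12 v=4: → [12,14); WM=12
i=11 t=15 v=7: → [14,16); WM=15; [12,14) fires=3
i=12 t=16 v=7: → [16,18); WM=15
i=13 t=12 v=8: → [12,14); WM=15
i=14 t=14 v=2: → [14,16); WM=16; [14,16) fires=2

2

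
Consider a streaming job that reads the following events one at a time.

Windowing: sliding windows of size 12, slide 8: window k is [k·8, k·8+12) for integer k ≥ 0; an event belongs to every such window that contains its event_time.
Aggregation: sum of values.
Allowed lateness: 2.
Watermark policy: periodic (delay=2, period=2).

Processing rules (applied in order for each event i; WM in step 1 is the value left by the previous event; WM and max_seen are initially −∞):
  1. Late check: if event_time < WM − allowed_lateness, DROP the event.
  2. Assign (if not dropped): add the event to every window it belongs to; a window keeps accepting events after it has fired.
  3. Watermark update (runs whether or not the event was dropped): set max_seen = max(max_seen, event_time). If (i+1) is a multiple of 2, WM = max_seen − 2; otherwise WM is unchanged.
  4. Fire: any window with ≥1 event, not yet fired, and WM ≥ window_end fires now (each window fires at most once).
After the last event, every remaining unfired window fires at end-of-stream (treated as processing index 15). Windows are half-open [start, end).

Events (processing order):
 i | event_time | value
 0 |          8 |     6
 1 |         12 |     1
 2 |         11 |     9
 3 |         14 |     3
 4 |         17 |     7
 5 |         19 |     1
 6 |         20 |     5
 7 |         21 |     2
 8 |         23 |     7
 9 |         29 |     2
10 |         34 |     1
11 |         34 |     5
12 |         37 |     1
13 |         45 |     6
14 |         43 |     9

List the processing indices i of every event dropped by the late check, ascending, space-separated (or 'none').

none

i=0 t=8 v=6: → [8,20),[0,12); WM=−∞
i=1 t=12 v=1: → [8,20); WM=10
i=2 t=11 v=9: → [8,20),[0,12); WM=10
i=3 t=14 v=3: → [8,20); WM=12; [0,12) fires=15
i=4 t=17 v=7: → [16,28),[8,20); WM=12
i=5 t=19 v=1: → [16,28),[8,20); WM=17
i=6 t=20 v=5: → [16,28); WM=17
i=7 t=21 v=2: → [16,28); WM=19
i=8 t=23 v=7: → [16,28); WM=19
i=9 t=29 v=2: → [24,36); WM=27; [8,20) fires=27
i=10 t=34 v=1: → [32,44),[24,36); WM=27
i=11 t=34 v=5: → [32,44),[24,36); WM=32; [16,28) fires=22
i=12 t=37 v=1: → [32,44); WM=32
i=13 t=45 v=6: → [40,52); WM=43; [24,36) fires=8
i=14 t=43 v=9: → [40,52),[32,44); WM=43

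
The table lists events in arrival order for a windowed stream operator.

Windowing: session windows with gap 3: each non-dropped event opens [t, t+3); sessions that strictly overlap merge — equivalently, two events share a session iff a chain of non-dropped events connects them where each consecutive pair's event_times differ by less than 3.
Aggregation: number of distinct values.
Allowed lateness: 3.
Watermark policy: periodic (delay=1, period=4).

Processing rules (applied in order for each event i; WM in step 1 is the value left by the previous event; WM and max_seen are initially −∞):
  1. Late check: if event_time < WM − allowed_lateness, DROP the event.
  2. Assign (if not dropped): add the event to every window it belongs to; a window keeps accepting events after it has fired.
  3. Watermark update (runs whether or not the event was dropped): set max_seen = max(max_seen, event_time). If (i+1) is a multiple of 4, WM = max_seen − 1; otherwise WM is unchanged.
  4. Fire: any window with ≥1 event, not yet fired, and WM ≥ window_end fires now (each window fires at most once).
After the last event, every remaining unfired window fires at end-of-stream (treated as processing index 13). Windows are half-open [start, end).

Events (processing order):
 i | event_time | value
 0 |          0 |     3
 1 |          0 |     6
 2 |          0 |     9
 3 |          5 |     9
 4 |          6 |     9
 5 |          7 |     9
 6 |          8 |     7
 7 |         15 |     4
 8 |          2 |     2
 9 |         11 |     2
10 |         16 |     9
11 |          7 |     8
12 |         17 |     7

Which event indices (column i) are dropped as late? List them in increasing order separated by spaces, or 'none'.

i=0 t=0 v=3: → [0,3); WM=−∞
i=1 t=0 v=6: → [0,3); WM=−∞
i=2 t=0 v=9: → [0,3); WM=−∞
i=3 t=5 v=9: → [5,8); WM=4
i=4 t=6 v=9: → [5,9); WM=4
i=5 t=7 v=9: → [5,10); WM=4
i=6 t=8 v=7: → [5,11); WM=4
i=7 t=15 v=4: → [15,18); WM=14
i=8 t=2 v=2: DROP (t<14-3); WM=14
i=9 t=11 v=2: → [11,14); WM=14
i=10 t=16 v=9: → [15,19); WM=14
i=11 t=7 v=8: DROP (t<14-3); WM=15
i=12 t=17 v=7: → [15,20); WM=15

8 11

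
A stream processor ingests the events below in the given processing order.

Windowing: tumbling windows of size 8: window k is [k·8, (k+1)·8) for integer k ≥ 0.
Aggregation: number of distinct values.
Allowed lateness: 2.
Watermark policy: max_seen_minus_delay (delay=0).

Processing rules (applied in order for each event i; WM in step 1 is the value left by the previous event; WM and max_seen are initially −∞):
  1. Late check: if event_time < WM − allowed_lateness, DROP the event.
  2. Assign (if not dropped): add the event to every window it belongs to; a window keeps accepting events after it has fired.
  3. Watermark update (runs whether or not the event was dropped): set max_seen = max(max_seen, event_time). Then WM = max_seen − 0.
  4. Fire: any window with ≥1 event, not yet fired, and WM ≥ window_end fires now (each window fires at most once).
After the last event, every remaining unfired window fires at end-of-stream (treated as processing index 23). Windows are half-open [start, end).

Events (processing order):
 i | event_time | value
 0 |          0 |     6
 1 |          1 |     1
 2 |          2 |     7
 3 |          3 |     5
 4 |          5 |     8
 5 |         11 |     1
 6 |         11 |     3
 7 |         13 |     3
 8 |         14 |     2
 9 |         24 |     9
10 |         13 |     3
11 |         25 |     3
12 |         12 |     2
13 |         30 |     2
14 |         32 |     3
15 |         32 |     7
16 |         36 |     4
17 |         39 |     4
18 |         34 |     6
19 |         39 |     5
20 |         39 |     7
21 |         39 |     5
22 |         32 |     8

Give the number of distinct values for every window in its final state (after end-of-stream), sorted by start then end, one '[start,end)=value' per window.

[0,8)=5 [8,16)=3 [24,32)=3 [32,40)=4

i=0 t=0 v=6: → [0,8); WM=0
i=1 t=1 v=1: → [0,8); WM=1
i=2 t=2 v=7: → [0,8); WM=2
i=3 t=3 v=5: → [0,8); WM=3
i=4 t=5 v=8: → [0,8); WM=5
i=5 t=11 v=1: → [8,16); WM=11; [0,8) fires=5
i=6 t=11 v=3: → [8,16); WM=11
i=7 t=13 v=3: → [8,16); WM=13
i=8 t=14 v=2: → [8,16); WM=14
i=9 t=24 v=9: → [24,32); WM=24; [8,16) fires=3
i=10 t=13 v=3: DROP (t<24-2); WM=24
i=11 t=25 v=3: → [24,32); WM=25
i=12 t=12 v=2: DROP (t<25-2); WM=25
i=13 t=30 v=2: → [24,32); WM=30
i=14 t=32 v=3: → [32,40); WM=32; [24,32) fires=3
i=15 t=32 v=7: → [32,40); WM=32
i=16 t=36 v=4: → [32,40); WM=36
i=17 t=39 v=4: → [32,40); WM=39
i=18 t=34 v=6: DROP (t<39-2); WM=39
i=19 t=39 v=5: → [32,40); WM=39
i=20 t=39 v=7: → [32,40); WM=39
i=21 t=39 v=5: → [32,40); WM=39
i=22 t=32 v=8: DROP (t<39-2); WM=39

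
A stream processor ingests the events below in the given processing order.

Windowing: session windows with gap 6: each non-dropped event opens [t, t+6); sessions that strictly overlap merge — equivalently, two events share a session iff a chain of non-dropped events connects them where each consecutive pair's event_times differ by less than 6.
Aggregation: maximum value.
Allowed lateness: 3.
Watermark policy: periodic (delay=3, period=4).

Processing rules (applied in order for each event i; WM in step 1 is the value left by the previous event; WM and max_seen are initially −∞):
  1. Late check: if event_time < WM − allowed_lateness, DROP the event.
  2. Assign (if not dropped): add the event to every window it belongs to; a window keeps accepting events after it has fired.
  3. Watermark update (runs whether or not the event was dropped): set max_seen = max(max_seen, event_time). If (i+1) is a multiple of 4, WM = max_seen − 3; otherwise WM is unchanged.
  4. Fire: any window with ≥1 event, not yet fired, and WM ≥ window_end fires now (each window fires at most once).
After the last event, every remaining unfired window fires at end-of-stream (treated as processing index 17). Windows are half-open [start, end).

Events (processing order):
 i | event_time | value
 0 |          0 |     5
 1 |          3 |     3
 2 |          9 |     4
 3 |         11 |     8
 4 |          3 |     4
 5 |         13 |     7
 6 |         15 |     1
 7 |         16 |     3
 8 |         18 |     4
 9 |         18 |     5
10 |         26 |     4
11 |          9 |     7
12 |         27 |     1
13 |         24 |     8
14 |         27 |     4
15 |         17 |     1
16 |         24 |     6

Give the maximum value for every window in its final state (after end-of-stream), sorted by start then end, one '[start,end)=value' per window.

[0,9)=5 [9,24)=8 [24,33)=8

i=0 t=0 v=5: → [0,6); WM=−∞
i=1 t=3 v=3: → [0,9); WM=−∞
i=2 t=9 v=4: → [9,15); WM=−∞
i=3 t=11 v=8: → [9,17); WM=8
i=4 t=3 v=4: DROP (t<8-3); WM=8
i=5 t=13 v=7: → [9,19); WM=8
i=6 t=15 v=1: → [9,21); WM=8
i=7 t=16 v=3: → [9,22); WM=13
i=8 t=18 v=4: → [9,24); WM=13
i=9 t=18 v=5: → [9,24); WM=13
i=10 t=26 v=4: → [26,32); WM=13
i=11 t=9 v=7: DROP (t<13-3); WM=23
i=12 t=27 v=1: → [26,33); WM=23
i=13 t=24 v=8: → [24,33); WM=23
i=14 t=27 v=4: → [24,33); WM=23
i=15 t=17 v=1: DROP (t<23-3); WM=24
i=16 t=24 v=6: → [24,33); WM=24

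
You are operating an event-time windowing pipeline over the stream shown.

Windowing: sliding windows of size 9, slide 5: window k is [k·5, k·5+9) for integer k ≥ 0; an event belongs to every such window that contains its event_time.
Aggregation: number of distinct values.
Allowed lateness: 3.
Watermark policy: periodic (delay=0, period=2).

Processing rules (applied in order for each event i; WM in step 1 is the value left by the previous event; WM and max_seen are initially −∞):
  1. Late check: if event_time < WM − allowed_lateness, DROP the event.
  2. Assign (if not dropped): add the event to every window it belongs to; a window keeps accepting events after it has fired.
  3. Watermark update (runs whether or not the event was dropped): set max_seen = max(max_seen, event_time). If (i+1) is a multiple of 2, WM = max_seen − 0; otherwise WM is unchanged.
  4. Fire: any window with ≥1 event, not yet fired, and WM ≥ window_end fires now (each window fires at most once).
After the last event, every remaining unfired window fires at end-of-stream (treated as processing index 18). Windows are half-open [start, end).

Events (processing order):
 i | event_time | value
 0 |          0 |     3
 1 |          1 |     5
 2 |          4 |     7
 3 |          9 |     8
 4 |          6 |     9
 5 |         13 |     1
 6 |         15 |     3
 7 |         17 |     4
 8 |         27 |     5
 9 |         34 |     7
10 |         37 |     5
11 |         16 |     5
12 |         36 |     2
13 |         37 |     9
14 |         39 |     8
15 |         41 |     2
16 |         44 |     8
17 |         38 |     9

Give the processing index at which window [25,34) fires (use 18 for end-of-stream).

i=0 t=0 v=3: → [0,9); WM=−∞
i=1 t=1 v=5: → [0,9); WM=1
i=2 t=4 v=7: → [0,9); WM=1
i=3 t=9 v=8: → [5,14); WM=9; [0,9) fires=3
i=4 t=6 v=9: → [5,14),[0,9); WM=9
i=5 t=13 v=1: → [10,19),[5,14); WM=13
i=6 t=15 v=3: → [15,24),[10,19); WM=13
i=7 t=17 v=4: → [15,24),[10,19); WM=17; [5,14) fires=3
i=8 t=27 v=5: → [25,34),[20,29); WM=17
i=9 t=34 v=7: → [30,39); WM=34; [10,19) fires=3 [15,24) fires=2 [20,29) fires=1 [25,34) fires=1
i=10 t=37 v=5: → [35,44),[30,39); WM=34
i=11 t=16 v=5: DROP (t<34-3); WM=37
i=12 t=36 v=2: → [35,44),[30,39); WM=37
i=13 t=37 v=9: → [35,44),[30,39); WM=37
i=14 t=39 v=8: → [35,44); WM=37
i=15 t=41 v=2: → [40,49),[35,44); WM=41; [30,39) fires=4
i=16 t=44 v=8: → [40,49); WM=41
i=17 t=38 v=9: → [35,44),[30,39); WM=44; [35,44) fires=4

9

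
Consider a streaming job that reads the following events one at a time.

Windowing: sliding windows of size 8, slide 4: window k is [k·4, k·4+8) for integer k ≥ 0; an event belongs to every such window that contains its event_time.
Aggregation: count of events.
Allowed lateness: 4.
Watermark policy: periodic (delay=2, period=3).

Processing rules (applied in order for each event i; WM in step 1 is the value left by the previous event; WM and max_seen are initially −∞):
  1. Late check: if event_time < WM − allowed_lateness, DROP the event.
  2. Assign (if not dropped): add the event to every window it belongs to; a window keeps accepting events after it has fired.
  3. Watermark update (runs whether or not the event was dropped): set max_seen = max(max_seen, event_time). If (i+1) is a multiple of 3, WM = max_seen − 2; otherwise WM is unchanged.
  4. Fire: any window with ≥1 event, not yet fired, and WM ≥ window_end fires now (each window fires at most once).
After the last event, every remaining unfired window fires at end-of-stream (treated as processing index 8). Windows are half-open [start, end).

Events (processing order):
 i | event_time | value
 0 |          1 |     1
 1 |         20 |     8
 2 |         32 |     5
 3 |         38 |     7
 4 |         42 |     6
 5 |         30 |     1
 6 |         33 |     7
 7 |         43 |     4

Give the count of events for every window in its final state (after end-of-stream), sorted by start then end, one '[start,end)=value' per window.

[0,8)=1 [16,24)=1 [20,28)=1 [24,32)=1 [28,36)=2 [32,40)=2 [36,44)=3 [40,48)=2

i=0 t=1 v=1: → [0,8); WM=−∞
i=1 t=20 v=8: → [20,28),[16,24); WM=−∞
i=2 t=32 v=5: → [32,40),[28,36); WM=30; [0,8) fires=1 [16,24) fires=1 [20,28) fires=1
i=3 t=38 v=7: → [36,44),[32,40); WM=30
i=4 t=42 v=6: → [40,48),[36,44); WM=30
i=5 t=30 v=1: → [28,36),[24,32); WM=40; [24,32) fires=1 [28,36) fires=2 [32,40) fires=2
i=6 t=33 v=7: DROP (t<40-4); WM=40
i=7 t=43 v=4: → [40,48),[36,44); WM=40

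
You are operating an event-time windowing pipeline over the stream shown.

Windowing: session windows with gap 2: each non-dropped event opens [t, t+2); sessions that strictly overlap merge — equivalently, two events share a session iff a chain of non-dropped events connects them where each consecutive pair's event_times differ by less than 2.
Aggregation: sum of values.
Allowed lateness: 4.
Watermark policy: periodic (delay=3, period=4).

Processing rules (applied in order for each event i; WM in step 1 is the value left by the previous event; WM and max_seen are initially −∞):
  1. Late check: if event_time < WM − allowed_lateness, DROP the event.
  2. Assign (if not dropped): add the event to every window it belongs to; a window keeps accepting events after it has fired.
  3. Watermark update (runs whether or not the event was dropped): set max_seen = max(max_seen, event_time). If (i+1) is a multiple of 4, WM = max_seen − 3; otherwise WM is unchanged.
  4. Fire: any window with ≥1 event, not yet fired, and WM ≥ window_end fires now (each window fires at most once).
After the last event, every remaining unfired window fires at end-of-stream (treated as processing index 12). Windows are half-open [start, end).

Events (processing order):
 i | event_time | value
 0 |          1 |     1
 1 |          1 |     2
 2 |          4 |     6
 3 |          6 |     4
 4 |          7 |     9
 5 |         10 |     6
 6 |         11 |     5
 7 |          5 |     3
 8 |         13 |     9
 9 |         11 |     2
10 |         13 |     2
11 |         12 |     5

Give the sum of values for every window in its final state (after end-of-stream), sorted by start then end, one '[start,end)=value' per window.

[1,3)=3 [4,9)=22 [10,15)=29

i=0 t=1 v=1: → [1,3); WM=−∞
i=1 t=1 v=2: → [1,3); WM=−∞
i=2 t=4 v=6: → [4,6); WM=−∞
i=3 t=6 v=4: → [6,8); WM=3
i=4 t=7 v=9: → [6,9); WM=3
i=5 t=10 v=6: → [10,12); WM=3
i=6 t=11 v=5: → [10,13); WM=3
i=7 t=5 v=3: → [4,9); WM=8
i=8 t=13 v=9: → [13,15); WM=8
i=9 t=11 v=2: → [10,13); WM=8
i=10 t=13 v=2: → [13,15); WM=8
i=11 t=12 v=5: → [10,15); WM=10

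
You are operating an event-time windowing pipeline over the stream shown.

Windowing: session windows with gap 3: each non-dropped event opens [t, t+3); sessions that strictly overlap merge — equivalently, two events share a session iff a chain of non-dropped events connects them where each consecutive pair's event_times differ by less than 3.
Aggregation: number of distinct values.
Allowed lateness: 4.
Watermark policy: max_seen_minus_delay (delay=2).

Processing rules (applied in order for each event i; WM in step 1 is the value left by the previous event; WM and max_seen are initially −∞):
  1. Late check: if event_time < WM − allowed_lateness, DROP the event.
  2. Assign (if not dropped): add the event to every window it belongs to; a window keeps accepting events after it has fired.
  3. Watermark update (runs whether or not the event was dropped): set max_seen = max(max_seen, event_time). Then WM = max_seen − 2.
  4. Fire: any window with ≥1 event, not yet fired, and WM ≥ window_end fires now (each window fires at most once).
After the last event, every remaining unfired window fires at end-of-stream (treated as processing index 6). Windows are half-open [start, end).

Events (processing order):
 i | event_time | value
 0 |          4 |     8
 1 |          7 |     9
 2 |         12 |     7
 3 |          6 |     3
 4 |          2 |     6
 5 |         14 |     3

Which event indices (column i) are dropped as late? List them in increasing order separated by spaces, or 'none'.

4

i=0 t=4 v=8: → [4,7); WM=2
i=1 t=7 v=9: → [7,10); WM=5
i=2 t=12 v=7: → [12,15); WM=10
i=3 t=6 v=3: → [4,10); WM=10
i=4 t=2 v=6: DROP (t<10-4); WM=10
i=5 t=14 v=3: → [12,17); WM=12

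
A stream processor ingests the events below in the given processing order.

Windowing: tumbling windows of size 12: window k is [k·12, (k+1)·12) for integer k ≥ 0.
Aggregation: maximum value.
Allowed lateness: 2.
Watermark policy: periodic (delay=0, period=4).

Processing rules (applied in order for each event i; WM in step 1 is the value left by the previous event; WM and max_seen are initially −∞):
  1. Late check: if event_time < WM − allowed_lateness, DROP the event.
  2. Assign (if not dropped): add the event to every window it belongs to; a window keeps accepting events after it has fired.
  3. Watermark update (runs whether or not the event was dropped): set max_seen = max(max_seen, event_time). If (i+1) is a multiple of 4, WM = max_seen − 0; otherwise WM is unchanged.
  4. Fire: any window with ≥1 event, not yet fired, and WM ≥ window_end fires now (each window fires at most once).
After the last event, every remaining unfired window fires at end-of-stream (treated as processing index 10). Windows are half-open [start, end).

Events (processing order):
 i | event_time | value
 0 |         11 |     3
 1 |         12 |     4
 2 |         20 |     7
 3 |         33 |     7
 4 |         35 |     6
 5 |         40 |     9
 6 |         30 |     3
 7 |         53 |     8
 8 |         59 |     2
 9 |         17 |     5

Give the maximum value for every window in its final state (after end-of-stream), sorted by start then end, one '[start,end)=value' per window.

i=0 t=11 v=3: → [0,12); WM=−∞
i=1 t=12 v=4: → [12,24); WM=−∞
i=2 t=20 v=7: → [12,24); WM=−∞
i=3 t=33 v=7: → [24,36); WM=33; [0,12) fires=3 [12,24) fires=7
i=4 t=35 v=6: → [24,36); WM=33
i=5 t=40 v=9: → [36,48); WM=33
i=6 t=30 v=3: DROP (t<33-2); WM=33
i=7 t=53 v=8: → [48,60); WM=53; [24,36) fires=7 [36,48) fires=9
i=8 t=59 v=2: → [48,60); WM=53
i=9 t=17 v=5: DROP (t<53-2); WM=53

[0,12)=3 [12,24)=7 [24,36)=7 [36,48)=9 [48,60)=8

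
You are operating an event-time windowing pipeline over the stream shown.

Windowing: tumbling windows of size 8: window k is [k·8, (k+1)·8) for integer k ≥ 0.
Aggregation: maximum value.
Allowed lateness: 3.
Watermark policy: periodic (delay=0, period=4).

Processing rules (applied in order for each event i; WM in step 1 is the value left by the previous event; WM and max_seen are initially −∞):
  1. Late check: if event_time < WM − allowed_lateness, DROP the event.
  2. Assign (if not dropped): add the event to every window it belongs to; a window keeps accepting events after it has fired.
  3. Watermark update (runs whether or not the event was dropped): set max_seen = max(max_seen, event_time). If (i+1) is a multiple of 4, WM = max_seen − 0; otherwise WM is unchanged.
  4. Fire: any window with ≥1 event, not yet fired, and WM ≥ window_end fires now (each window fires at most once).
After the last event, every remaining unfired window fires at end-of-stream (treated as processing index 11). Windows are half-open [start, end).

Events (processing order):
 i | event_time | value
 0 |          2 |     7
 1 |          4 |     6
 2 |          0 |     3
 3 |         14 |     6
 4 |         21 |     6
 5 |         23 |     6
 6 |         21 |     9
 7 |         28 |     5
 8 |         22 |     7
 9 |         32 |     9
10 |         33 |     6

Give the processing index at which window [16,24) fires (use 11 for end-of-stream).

i=0 t=2 v=7: → [0,8); WM=−∞
i=1 t=4 v=6: → [0,8); WM=−∞
i=2 t=0 v=3: → [0,8); WM=−∞
i=3 t=14 v=6: → [8,16); WM=14; [0,8) fires=7
i=4 t=21 v=6: → [16,24); WM=14
i=5 t=23 v=6: → [16,24); WM=14
i=6 t=21 v=9: → [16,24); WM=14
i=7 t=28 v=5: → [24,32); WM=28; [8,16) fires=6 [16,24) fires=9
i=8 t=22 v=7: DROP (t<28-3); WM=28
i=9 t=32 v=9: → [32,40); WM=28
i=10 t=33 v=6: → [32,40); WM=28

7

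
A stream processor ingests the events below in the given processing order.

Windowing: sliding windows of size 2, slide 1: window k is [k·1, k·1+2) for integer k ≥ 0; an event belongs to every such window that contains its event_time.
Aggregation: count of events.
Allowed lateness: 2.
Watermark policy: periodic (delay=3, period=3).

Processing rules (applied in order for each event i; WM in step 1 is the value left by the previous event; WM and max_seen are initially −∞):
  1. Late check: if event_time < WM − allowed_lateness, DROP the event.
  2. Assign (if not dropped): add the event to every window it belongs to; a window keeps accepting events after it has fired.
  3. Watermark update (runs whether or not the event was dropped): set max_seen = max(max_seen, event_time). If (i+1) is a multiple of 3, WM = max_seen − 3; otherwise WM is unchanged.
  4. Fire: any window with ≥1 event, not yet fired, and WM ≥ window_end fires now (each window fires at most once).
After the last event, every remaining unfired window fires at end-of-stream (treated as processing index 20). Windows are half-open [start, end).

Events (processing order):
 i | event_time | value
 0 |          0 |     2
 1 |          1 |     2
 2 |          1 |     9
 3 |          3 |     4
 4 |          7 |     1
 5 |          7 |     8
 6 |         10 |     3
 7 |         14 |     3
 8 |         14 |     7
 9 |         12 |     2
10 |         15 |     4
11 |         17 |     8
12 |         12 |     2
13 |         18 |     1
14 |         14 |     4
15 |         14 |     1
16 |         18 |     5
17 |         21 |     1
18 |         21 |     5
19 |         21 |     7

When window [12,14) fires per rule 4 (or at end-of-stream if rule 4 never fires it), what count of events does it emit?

i=0 t=0 v=2: → [0,2); WM=−∞
i=1 t=1 v=2: → [1,3),[0,2); WM=−∞
i=2 t=1 v=9: → [1,3),[0,2); WM=-2
i=3 t=3 v=4: → [3,5),[2,4); WM=-2
i=4 t=7 v=1: → [7,9),[6,8); WM=-2
i=5 t=7 v=8: → [7,9),[6,8); WM=4; [0,2) fires=3 [1,3) fires=2 [2,4) fires=1
i=6 t=10 v=3: → [10,12),[9,11); WM=4
i=7 t=14 v=3: → [14,16),[13,15); WM=4
i=8 t=14 v=7: → [14,16),[13,15); WM=11; [3,5) fires=1 [6,8) fires=2 [7,9) fires=2 [9,11) fires=1
i=9 t=12 v=2: → [12,14),[11,13); WM=11
i=10 t=15 v=4: → [15,17),[14,16); WM=11
i=11 t=17 v=8: → [17,19),[16,18); WM=14; [10,12) fires=1 [11,13) fires=1 [12,14) fires=1
i=12 t=12 v=2: → [12,14),[11,13); WM=14
i=13 t=18 v=1: → [18,20),[17,19); WM=14
i=14 t=14 v=4: → [14,16),[13,15); WM=15; [13,15) fires=3
i=15 t=14 v=1: → [14,16),[13,15); WM=15
i=16 t=18 v=5: → [18,20),[17,19); WM=15
i=17 t=21 v=1: → [21,23),[20,22); WM=18; [14,16) fires=5 [15,17) fires=1 [16,18) fires=1
i=18 t=21 v=5: → [21,23),[20,22); WM=18
i=19 t=21 v=7: → [21,23),[20,22); WM=18

1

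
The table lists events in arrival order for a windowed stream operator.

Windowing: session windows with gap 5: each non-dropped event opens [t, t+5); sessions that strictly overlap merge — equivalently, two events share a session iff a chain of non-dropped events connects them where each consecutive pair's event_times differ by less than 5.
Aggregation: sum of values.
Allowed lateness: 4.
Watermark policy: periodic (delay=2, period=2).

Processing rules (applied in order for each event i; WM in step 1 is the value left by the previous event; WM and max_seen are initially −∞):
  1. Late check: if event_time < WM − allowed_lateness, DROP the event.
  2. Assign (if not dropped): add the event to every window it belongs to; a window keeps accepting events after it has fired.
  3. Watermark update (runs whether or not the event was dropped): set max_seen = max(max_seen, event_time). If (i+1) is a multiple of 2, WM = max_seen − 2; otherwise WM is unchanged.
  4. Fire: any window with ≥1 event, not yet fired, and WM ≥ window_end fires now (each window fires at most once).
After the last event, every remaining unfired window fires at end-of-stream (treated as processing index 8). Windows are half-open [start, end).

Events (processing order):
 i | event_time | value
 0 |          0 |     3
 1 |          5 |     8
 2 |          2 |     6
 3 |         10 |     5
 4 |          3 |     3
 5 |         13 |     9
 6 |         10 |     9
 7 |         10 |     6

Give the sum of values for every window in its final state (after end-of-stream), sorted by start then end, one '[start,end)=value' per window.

i=0 t=0 v=3: → [0,5); WM=−∞
i=1 t=5 v=8: → [5,10); WM=3
i=2 t=2 v=6: → [0,10); WM=3
i=3 t=10 v=5: → [10,15); WM=8
i=4 t=3 v=3: DROP (t<8-4); WM=8
i=5 t=13 v=9: → [10,18); WM=11
i=6 t=10 v=9: → [10,18); WM=11
i=7 t=10 v=6: → [10,18); WM=11

[0,10)=17 [10,18)=29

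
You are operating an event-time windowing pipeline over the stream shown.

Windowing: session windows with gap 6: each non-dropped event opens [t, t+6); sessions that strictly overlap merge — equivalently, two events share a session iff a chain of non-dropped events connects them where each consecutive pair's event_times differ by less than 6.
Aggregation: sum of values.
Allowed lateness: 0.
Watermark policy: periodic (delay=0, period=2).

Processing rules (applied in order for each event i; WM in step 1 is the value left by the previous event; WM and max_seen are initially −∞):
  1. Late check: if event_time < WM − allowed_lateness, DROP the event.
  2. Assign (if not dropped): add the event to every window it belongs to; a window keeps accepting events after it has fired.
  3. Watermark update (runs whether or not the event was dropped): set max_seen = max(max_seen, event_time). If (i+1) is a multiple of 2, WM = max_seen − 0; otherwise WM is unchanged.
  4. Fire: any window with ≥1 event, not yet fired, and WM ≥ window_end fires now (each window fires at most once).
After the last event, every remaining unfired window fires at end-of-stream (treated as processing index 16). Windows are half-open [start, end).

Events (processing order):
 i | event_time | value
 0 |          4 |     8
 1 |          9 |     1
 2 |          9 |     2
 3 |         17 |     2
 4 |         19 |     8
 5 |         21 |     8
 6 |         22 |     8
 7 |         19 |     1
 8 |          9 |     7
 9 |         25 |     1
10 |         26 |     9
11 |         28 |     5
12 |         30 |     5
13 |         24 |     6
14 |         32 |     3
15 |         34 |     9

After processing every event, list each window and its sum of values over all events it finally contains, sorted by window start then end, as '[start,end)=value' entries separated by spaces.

[4,15)=11 [17,40)=58

i=0 t=4 v=8: → [4,10); WM=−∞
i=1 t=9 v=1: → [4,15); WM=9
i=2 t=9 v=2: → [4,15); WM=9
i=3 t=17 v=2: → [17,23); WM=17
i=4 t=19 v=8: → [17,25); WM=17
i=5 t=21 v=8: → [17,27); WM=21
i=6 t=22 v=8: → [17,28); WM=21
i=7 t=19 v=1: DROP (t<21-0); WM=22
i=8 t=9 v=7: DROP (t<22-0); WM=22
i=9 t=25 v=1: → [17,31); WM=25
i=10 t=26 v=9: → [17,32); WM=25
i=11 t=28 v=5: → [17,34); WM=28
i=12 t=30 v=5: → [17,36); WM=28
i=13 t=24 v=6: DROP (t<28-0); WM=30
i=14 t=32 v=3: → [17,38); WM=30
i=15 t=34 v=9: → [17,40); WM=34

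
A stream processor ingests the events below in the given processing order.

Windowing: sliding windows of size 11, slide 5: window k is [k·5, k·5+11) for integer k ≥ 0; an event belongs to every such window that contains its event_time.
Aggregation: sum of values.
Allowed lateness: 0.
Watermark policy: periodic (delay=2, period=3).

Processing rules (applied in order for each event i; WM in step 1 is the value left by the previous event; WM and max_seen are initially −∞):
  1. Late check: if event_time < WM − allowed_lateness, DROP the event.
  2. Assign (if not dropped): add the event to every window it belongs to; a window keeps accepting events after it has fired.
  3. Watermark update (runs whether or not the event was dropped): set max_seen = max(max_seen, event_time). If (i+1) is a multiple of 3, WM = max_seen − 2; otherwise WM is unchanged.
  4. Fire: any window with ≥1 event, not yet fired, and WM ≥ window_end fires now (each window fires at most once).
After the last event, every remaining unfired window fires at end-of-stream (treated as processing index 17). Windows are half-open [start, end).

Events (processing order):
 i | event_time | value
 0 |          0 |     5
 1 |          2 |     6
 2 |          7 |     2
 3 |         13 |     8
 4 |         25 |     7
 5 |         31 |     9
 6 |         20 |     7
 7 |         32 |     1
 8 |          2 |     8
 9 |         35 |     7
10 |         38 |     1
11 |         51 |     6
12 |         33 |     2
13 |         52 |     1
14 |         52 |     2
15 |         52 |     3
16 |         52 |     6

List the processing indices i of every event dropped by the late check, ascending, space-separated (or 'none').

6 8 12

i=0 t=0 v=5: → [0,11); WM=−∞
i=1 t=2 v=6: → [0,11); WM=−∞
i=2 t=7 v=2: → [5,16),[0,11); WM=5
i=3 t=13 v=8: → [10,21),[5,16); WM=5
i=4 t=25 v=7: → [25,36),[20,31),[15,26); WM=5
i=5 t=31 v=9: → [30,41),[25,36); WM=29; [0,11) fires=13 [5,16) fires=10 [10,21) fires=8 [15,26) fires=7
i=6 t=20 v=7: DROP (t<29-0); WM=29
i=7 t=32 v=1: → [30,41),[25,36); WM=29
i=8 t=2 v=8: DROP (t<29-0); WM=30
i=9 t=35 v=7: → [35,46),[30,41),[25,36); WM=30
i=10 t=38 v=1: → [35,46),[30,41); WM=30
i=11 t=51 v=6: → [50,61),[45,56); WM=49; [20,31) fires=7 [25,36) fires=24 [30,41) fires=18 [35,46) fires=8
i=12 t=33 v=2: DROP (t<49-0); WM=49
i=13 t=52 v=1: → [50,61),[45,56); WM=49
i=14 t=52 v=2: → [50,61),[45,56); WM=50
i=15 t=52 v=3: → [50,61),[45,56); WM=50
i=16 t=52 v=6: → [50,61),[45,56); WM=50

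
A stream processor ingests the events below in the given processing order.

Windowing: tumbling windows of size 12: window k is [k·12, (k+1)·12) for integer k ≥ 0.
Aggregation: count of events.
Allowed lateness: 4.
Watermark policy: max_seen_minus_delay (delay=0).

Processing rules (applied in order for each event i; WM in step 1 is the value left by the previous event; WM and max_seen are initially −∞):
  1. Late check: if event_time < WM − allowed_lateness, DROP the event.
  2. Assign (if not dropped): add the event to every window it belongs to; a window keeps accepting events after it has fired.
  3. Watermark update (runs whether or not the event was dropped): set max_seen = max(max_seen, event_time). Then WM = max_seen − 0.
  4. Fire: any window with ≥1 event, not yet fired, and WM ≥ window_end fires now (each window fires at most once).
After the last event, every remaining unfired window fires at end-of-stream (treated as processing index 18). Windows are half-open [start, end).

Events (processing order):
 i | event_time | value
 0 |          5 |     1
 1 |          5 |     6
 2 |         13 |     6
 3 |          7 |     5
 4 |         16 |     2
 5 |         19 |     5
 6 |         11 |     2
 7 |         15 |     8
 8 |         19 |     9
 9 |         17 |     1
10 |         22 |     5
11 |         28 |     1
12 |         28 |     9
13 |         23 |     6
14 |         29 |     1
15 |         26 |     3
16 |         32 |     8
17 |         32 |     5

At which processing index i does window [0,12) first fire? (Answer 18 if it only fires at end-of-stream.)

i=0 t=5 v=1: → [0,12); WM=5
i=1 t=5 v=6: → [0,12); WM=5
i=2 t=13 v=6: → [12,24); WM=13; [0,12) fires=2
i=3 t=7 v=5: DROP (t<13-4); WM=13
i=4 t=16 v=2: → [12,24); WM=16
i=5 t=19 v=5: → [12,24); WM=19
i=6 t=11 v=2: DROP (t<19-4); WM=19
i=7 t=15 v=8: → [12,24); WM=19
i=8 t=19 v=9: → [12,24); WM=19
i=9 t=17 v=1: → [12,24); WM=19
i=10 t=22 v=5: → [12,24); WM=22
i=11 t=28 v=1: → [24,36); WM=28; [12,24) fires=7
i=12 t=28 v=9: → [24,36); WM=28
i=13 t=23 v=6: DROP (t<28-4); WM=28
i=14 t=29 v=1: → [24,36); WM=29
i=15 t=26 v=3: → [24,36); WM=29
i=16 t=32 v=8: → [24,36); WM=32
i=17 t=32 v=5: → [24,36); WM=32

2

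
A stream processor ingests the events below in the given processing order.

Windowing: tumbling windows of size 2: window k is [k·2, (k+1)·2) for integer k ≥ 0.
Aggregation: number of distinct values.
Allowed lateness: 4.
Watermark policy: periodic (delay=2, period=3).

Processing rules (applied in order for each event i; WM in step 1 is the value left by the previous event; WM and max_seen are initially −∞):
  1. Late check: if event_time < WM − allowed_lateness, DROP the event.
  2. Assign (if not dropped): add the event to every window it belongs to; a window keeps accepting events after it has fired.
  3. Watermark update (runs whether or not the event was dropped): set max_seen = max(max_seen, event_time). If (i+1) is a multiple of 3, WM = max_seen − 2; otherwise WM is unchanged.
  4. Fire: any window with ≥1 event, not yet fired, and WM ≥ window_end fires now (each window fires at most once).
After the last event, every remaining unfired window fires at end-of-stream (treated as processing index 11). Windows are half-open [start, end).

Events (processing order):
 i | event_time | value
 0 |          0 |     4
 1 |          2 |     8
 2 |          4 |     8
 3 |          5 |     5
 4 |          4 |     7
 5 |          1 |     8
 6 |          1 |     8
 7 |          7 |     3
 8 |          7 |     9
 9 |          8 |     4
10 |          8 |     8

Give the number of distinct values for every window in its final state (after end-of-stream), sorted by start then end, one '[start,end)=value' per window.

i=0 t=0 v=4: → [0,2); WM=−∞
i=1 t=2 v=8: → [2,4); WM=−∞
i=2 t=4 v=8: → [4,6); WM=2; [0,2) fires=1
i=3 t=5 v=5: → [4,6); WM=2
i=4 t=4 v=7: → [4,6); WM=2
i=5 t=1 v=8: → [0,2); WM=3
i=6 t=1 v=8: → [0,2); WM=3
i=7 t=7 v=3: → [6,8); WM=3
i=8 t=7 v=9: → [6,8); WM=5; [2,4) fires=1
i=9 t=8 v=4: → [8,10); WM=5
i=10 t=8 v=8: → [8,10); WM=5

[0,2)=2 [2,4)=1 [4,6)=3 [6,8)=2 [8,10)=2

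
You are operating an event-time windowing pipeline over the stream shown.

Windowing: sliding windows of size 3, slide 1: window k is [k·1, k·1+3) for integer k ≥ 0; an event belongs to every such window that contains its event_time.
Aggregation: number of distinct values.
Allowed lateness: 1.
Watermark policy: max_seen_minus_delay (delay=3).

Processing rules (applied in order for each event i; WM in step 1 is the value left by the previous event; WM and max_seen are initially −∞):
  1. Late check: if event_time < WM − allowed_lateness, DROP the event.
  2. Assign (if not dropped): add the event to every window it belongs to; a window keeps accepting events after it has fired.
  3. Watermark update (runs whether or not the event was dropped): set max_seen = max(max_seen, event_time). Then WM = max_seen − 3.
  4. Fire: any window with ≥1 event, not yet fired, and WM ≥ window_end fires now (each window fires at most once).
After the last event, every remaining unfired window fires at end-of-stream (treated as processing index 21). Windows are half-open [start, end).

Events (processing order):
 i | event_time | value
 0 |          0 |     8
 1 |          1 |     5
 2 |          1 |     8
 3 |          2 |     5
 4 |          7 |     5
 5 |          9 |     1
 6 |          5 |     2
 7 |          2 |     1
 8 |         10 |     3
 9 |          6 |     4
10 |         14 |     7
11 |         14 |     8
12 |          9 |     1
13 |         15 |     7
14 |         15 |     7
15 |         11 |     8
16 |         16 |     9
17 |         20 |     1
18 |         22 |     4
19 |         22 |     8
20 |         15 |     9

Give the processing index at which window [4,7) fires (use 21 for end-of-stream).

i=0 t=0 v=8: → [0,3); WM=-3
i=1 t=1 v=5: → [1,4),[0,3); WM=-2
i=2 t=1 v=8: → [1,4),[0,3); WM=-2
i=3 t=2 v=5: → [2,5),[1,4),[0,3); WM=-1
i=4 t=7 v=5: → [7,10),[6,9),[5,8); WM=4; [0,3) fires=2 [1,4) fires=2
i=5 t=9 v=1: → [9,12),[8,11),[7,10); WM=6; [2,5) fires=1
i=6 t=5 v=2: → [5,8),[4,7),[3,6); WM=6; [3,6) fires=1
i=7 t=2 v=1: DROP (t<6-1); WM=6
i=8 t=10 v=3: → [10,13),[9,12),[8,11); WM=7; [4,7) fires=1
i=9 t=6 v=4: → [6,9),[5,8),[4,7); WM=7
i=10 t=14 v=7: → [14,17),[13,16),[12,15); WM=11; [5,8) fires=3 [6,9) fires=2 [7,10) fires=2 [8,11) fires=2
i=11 t=14 v=8: → [14,17),[13,16),[12,15); WM=11
i=12 t=9 v=1: DROP (t<11-1); WM=11
i=13 t=15 v=7: → [15,18),[14,17),[13,16); WM=12; [9,12) fires=2
i=14 t=15 v=7: → [15,18),[14,17),[13,16); WM=12
i=15 t=11 v=8: → [11,14),[10,13),[9,12); WM=12
i=16 t=16 v=9: → [16,19),[15,18),[14,17); WM=13; [10,13) fires=2
i=17 t=20 v=1: → [20,23),[19,22),[18,21); WM=17; [11,14) fires=1 [12,15) fires=2 [13,16) fires=2 [14,17) fires=3
i=18 t=22 v=4: → [22,25),[21,24),[20,23); WM=19; [15,18) fires=2 [16,19) fires=1
i=19 t=22 v=8: → [22,25),[21,24),[20,23); WM=19
i=20 t=15 v=9: DROP (t<19-1); WM=19

8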